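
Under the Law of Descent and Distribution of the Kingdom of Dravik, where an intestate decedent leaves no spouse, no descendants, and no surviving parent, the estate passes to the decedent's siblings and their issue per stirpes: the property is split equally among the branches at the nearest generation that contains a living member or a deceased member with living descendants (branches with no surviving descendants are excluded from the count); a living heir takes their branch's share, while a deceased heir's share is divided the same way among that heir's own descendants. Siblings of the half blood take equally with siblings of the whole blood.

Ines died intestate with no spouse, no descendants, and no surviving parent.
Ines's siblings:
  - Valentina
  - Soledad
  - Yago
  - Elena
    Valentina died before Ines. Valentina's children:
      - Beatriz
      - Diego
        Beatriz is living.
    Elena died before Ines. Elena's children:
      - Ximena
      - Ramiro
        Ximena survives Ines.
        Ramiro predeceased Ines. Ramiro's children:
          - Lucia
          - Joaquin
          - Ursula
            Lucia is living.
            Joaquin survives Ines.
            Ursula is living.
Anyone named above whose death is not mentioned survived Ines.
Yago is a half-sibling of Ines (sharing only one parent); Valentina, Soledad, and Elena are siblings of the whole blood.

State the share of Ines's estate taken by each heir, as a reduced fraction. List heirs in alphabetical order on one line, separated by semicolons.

Beatriz 1/8; Diego 1/8; Joaquin 1/24; Lucia 1/24; Soledad 1/4; Ursula 1/24; Ximena 1/8; Yago 1/4

No spouse, descendants, or parent survives, so the estate passes to Ines's siblings per stirpes.
Half-blood and whole-blood siblings take equally under the stated rule.
The estate is divided into 4 equal shares of 1/4 among Valentina, Soledad, Yago, Elena.
Valentina predeceased; the 1/4 allotted to Valentina's branch passes to Valentina's issue by representation.
The 1/4 is divided into 2 equal shares of 1/8 among Beatriz, Diego.
Beatriz is living and takes 1/8.
Diego is living and takes 1/8.
Soledad is living and takes 1/4.
Yago is living and takes 1/4.
Elena predeceased; the 1/4 allotted to Elena's branch passes to Elena's issue by representation.
The 1/4 is divided into 2 equal shares of 1/8 among Ximena, Ramiro.
Ximena is living and takes 1/8.
Ramiro predeceased; the 1/8 allotted to Ramiro's branch passes to Ramiro's issue by representation.
The 1/8 is divided into 3 equal shares of 1/24 among Lucia, Joaquin, Ursula.
Lucia is living and takes 1/24.
Joaquin is living and takes 1/24.
Ursula is living and takes 1/24.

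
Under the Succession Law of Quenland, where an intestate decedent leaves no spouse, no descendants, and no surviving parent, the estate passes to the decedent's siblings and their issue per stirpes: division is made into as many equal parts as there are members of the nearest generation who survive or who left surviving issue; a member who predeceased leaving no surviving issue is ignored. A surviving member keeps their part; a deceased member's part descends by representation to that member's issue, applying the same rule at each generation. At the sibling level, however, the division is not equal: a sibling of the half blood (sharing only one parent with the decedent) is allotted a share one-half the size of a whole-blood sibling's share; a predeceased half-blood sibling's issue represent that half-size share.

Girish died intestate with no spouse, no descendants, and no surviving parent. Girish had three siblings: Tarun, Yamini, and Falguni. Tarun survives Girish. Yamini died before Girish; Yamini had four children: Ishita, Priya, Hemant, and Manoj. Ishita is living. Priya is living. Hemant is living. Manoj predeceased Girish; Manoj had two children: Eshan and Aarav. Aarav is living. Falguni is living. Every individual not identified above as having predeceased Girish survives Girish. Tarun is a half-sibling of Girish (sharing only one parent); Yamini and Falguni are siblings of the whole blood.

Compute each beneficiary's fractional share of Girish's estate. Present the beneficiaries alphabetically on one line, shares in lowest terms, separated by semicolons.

No spouse, descendants, or parent survives, so the estate passes to Girish's siblings per stirpes.
Half-blood siblings count for one-half the weight of whole-blood siblings at the initial division.
Dividing 1 in proportion to weights (total weight 5/2): Tarun (weight 1/2) → 1/5; Yamini (weight 1) → 2/5; Falguni (weight 1) → 2/5.
Tarun is living and takes 1/5.
Yamini predeceased; the 2/5 allotted to Yamini's branch passes to Yamini's issue by representation.
The 2/5 is divided into 4 equal shares of 1/10 among Ishita, Priya, Hemant, Manoj.
Ishita is living and takes 1/10.
Priya is living and takes 1/10.
Hemant is living and takes 1/10.
Manoj predeceased; the 1/10 allotted to Manoj's branch passes to Manoj's issue by representation.
The 1/10 is divided into 2 equal shares of 1/20 among Eshan, Aarav.
Eshan is living and takes 1/20.
Aarav is living and takes 1/20.
Falguni is living and takes 2/5.

Aarav 1/20; Eshan 1/20; Falguni 2/5; Hemant 1/10; Ishita 1/10; Priya 1/10; Tarun 1/5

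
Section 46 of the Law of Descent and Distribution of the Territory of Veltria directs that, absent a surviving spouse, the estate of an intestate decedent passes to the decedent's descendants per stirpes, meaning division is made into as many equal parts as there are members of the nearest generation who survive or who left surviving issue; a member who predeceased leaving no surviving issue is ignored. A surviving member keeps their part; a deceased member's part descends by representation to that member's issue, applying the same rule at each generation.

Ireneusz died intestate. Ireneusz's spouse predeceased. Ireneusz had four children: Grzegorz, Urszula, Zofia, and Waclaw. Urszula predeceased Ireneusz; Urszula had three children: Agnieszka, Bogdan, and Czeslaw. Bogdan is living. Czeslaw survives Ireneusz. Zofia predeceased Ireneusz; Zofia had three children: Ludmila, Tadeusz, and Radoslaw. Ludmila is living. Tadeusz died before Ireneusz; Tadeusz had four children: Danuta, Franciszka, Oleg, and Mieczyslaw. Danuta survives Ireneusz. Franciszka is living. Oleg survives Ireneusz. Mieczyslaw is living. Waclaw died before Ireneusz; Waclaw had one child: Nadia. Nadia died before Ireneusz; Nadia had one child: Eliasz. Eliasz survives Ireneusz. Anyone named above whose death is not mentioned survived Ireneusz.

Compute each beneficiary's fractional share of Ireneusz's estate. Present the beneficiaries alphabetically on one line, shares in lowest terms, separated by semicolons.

There is no surviving spouse, so the entire estate passes to Ireneusz's descendants per stirpes.
The estate is divided into 4 equal shares of 1/4 among Grzegorz, Urszula, Zofia, Waclaw.
Grzegorz is living and takes 1/4.
Urszula predeceased; the 1/4 allotted to Urszula's branch passes to Urszula's issue by representation.
The 1/4 is divided into 3 equal shares of 1/12 among Agnieszka, Bogdan, Czeslaw.
Agnieszka is living and takes 1/12.
Bogdan is living and takes 1/12.
Czeslaw is living and takes 1/12.
Zofia predeceased; the 1/4 allotted to Zofia's branch passes to Zofia's issue by representation.
The 1/4 is divided into 3 equal shares of 1/12 among Ludmila, Tadeusz, Radoslaw.
Ludmila is living and takes 1/12.
Tadeusz predeceased; the 1/12 allotted to Tadeusz's branch passes to Tadeusz's issue by representation.
The 1/12 is divided into 4 equal shares of 1/48 among Danuta, Franciszka, Oleg, Mieczyslaw.
Danuta is living and takes 1/48.
Franciszka is living and takes 1/48.
Oleg is living and takes 1/48.
Mieczyslaw is living and takes 1/48.
Radoslaw is living and takes 1/12.
Waclaw predeceased; the 1/4 allotted to Waclaw's branch passes to Waclaw's issue by representation.
Nadia's line is the sole branch at this level, so the full 1/4 passes to Nadia's issue by representation.
Eliasz is the sole taker at this level and receives the full 1/4.

Agnieszka 1/12; Bogdan 1/12; Czeslaw 1/12; Danuta 1/48; Eliasz 1/4; Franciszka 1/48; Grzegorz 1/4; Ludmila 1/12; Mieczyslaw 1/48; Oleg 1/48; Radoslaw 1/12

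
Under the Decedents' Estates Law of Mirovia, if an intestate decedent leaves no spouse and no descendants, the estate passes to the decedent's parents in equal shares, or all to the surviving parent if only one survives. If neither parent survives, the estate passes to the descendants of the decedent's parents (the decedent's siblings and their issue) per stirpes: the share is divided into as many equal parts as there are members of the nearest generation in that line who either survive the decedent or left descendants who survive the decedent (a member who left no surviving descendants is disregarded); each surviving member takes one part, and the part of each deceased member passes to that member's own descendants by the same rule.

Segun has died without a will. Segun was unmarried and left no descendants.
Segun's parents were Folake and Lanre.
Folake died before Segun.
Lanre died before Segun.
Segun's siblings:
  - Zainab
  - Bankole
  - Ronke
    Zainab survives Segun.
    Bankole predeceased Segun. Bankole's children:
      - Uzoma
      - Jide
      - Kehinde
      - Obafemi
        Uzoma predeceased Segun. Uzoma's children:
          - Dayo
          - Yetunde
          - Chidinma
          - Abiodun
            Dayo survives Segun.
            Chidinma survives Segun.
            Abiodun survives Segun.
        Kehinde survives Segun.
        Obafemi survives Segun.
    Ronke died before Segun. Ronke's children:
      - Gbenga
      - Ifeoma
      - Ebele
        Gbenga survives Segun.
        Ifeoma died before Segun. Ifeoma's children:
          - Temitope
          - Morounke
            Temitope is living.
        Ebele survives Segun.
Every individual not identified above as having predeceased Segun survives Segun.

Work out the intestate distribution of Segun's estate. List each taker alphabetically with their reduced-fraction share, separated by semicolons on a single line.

Abiodun 1/48; Chidinma 1/48; Dayo 1/48; Ebele 1/9; Gbenga 1/9; Jide 1/12; Kehinde 1/12; Morounke 1/18; Obafemi 1/12; Temitope 1/18; Yetunde 1/48; Zainab 1/3

Neither parent survives and there are no descendants, so the estate passes to Segun's siblings and their issue per stirpes.
The estate is divided into 3 equal shares of 1/3 among Zainab, Bankole, Ronke.
Zainab is living and takes 1/3.
Bankole predeceased; the 1/3 allotted to Bankole's branch passes to Bankole's issue by representation.
The 1/3 is divided into 4 equal shares of 1/12 among Uzoma, Jide, Kehinde, Obafemi.
Uzoma predeceased; the 1/12 allotted to Uzoma's branch passes to Uzoma's issue by representation.
The 1/12 is divided into 4 equal shares of 1/48 among Dayo, Yetunde, Chidinma, Abiodun.
Dayo is living and takes 1/48.
Yetunde is living and takes 1/48.
Chidinma is living and takes 1/48.
Abiodun is living and takes 1/48.
Jide is living and takes 1/12.
Kehinde is living and takes 1/12.
Obafemi is living and takes 1/12.
Ronke predeceased; the 1/3 allotted to Ronke's branch passes to Ronke's issue by representation.
The 1/3 is divided into 3 equal shares of 1/9 among Gbenga, Ifeoma, Ebele.
Gbenga is living and takes 1/9.
Ifeoma predeceased; the 1/9 allotted to Ifeoma's branch passes to Ifeoma's issue by representation.
The 1/9 is divided into 2 equal shares of 1/18 among Temitope, Morounke.
Temitope is living and takes 1/18.
Morounke is living and takes 1/18.
Ebele is living and takes 1/9.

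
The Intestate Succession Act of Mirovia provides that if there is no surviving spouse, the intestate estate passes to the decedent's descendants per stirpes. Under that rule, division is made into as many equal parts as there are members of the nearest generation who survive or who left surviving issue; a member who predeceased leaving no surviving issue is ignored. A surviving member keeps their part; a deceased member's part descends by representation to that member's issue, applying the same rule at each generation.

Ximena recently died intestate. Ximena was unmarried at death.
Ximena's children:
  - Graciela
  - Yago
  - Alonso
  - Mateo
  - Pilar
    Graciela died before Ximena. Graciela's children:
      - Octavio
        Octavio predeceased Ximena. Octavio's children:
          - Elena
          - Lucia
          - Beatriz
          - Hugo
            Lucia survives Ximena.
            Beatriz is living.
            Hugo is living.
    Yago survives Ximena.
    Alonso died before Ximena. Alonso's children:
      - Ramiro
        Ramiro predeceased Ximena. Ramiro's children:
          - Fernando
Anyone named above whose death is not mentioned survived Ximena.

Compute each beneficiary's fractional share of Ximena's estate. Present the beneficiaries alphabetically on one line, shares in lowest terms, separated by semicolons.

Beatriz 1/20; Elena 1/20; Fernando 1/5; Hugo 1/20; Lucia 1/20; Mateo 1/5; Pilar 1/5; Yago 1/5

There is no surviving spouse, so the entire estate passes to Ximena's descendants per stirpes.
The estate is divided into 5 equal shares of 1/5 among Graciela, Yago, Alonso, Mateo, Pilar.
Graciela predeceased; the 1/5 allotted to Graciela's branch passes to Graciela's issue by representation.
Octavio's line is the sole branch at this level, so the full 1/5 passes to Octavio's issue by representation.
The 1/5 is divided into 4 equal shares of 1/20 among Elena, Lucia, Beatriz, Hugo.
Elena is living and takes 1/20.
Lucia is living and takes 1/20.
Beatriz is living and takes 1/20.
Hugo is living and takes 1/20.
Yago is living and takes 1/5.
Alonso predeceased; the 1/5 allotted to Alonso's branch passes to Alonso's issue by representation.
Ramiro's line is the sole branch at this level, so the full 1/5 passes to Ramiro's issue by representation.
Fernando is the sole taker at this level and receives the full 1/5.
Mateo is living and takes 1/5.
Pilar is living and takes 1/5.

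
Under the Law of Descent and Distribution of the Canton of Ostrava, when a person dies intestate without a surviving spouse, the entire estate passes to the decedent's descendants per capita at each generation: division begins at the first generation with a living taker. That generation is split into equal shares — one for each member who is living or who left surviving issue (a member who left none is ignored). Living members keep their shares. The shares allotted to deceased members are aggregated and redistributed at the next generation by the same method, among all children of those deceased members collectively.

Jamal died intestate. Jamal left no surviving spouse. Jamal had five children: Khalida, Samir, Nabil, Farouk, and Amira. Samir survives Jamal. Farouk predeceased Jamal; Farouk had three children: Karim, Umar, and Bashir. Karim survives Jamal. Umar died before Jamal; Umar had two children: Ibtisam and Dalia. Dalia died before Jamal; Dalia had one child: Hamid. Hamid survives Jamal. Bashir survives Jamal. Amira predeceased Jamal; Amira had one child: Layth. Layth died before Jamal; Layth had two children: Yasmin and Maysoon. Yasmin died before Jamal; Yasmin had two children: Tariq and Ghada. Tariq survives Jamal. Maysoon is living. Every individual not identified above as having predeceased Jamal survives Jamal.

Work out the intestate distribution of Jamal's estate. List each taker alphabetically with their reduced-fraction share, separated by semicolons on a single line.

There is no surviving spouse, so the entire estate passes to Jamal's descendants per capita at each generation.
At generation 1 (Khalida, Samir, Nabil, Farouk, Amira) there are 5 shares of (1)/5 = 1/5 each.
Living: Khalida, Samir, and Nabil — each takes 1/5.
Deceased: Farouk and Amira. Their combined 2/5 is pooled and carried to generation 2.
At generation 2 (Karim, Umar, Bashir, Layth) there are 4 shares of (2/5)/4 = 1/10 each.
Living: Karim and Bashir — each takes 1/10.
Deceased: Umar and Layth. Their combined 1/5 is pooled and carried to generation 3.
At generation 3 (Ibtisam, Dalia, Yasmin, Maysoon) there are 4 shares of (1/5)/4 = 1/20 each.
Living: Ibtisam and Maysoon — each takes 1/20.
Deceased: Dalia and Yasmin. Their combined 1/10 is pooled and carried to generation 4.
At generation 4 (Hamid, Tariq, Ghada) there are 3 shares of (1/10)/3 = 1/30 each.
Living: Hamid, Tariq, and Ghada — each takes 1/30.

Bashir 1/10; Ghada 1/30; Hamid 1/30; Ibtisam 1/20; Karim 1/10; Khalida 1/5; Maysoon 1/20; Nabil 1/5; Samir 1/5; Tariq 1/30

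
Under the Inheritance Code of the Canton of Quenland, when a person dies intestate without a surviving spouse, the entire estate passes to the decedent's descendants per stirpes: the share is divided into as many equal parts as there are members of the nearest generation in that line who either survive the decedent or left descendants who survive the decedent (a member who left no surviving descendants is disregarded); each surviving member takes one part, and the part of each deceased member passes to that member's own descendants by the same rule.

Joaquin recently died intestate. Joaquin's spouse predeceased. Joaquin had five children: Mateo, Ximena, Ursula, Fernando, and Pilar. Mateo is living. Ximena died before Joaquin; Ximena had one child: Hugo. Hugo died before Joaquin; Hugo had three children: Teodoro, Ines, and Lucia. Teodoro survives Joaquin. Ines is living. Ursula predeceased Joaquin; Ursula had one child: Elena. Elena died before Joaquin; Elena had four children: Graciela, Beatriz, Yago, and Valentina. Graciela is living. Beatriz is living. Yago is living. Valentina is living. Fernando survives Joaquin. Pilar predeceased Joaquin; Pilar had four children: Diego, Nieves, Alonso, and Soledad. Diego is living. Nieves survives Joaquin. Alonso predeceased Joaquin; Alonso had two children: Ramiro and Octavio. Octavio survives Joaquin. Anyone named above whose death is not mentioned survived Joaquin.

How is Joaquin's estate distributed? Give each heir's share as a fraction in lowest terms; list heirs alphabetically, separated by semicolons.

There is no surviving spouse, so the entire estate passes to Joaquin's descendants per stirpes.
The estate is divided into 5 equal shares of 1/5 among Mateo, Ximena, Ursula, Fernando, Pilar.
Mateo is living and takes 1/5.
Ximena predeceased; the 1/5 allotted to Ximena's branch passes to Ximena's issue by representation.
Hugo's line is the sole branch at this level, so the full 1/5 passes to Hugo's issue by representation.
The 1/5 is divided into 3 equal shares of 1/15 among Teodoro, Ines, Lucia.
Teodoro is living and takes 1/15.
Ines is living and takes 1/15.
Lucia is living and takes 1/15.
Ursula predeceased; the 1/5 allotted to Ursula's branch passes to Ursula's issue by representation.
Elena's line is the sole branch at this level, so the full 1/5 passes to Elena's issue by representation.
The 1/5 is divided into 4 equal shares of 1/20 among Graciela, Beatriz, Yago, Valentina.
Graciela is living and takes 1/20.
Beatriz is living and takes 1/20.
Yago is living and takes 1/20.
Valentina is living and takes 1/20.
Fernando is living and takes 1/5.
Pilar predeceased; the 1/5 allotted to Pilar's branch passes to Pilar's issue by representation.
The 1/5 is divided into 4 equal shares of 1/20 among Diego, Nieves, Alonso, Soledad.
Diego is living and takes 1/20.
Nieves is living and takes 1/20.
Alonso predeceased; the 1/20 allotted to Alonso's branch passes to Alonso's issue by representation.
The 1/20 is divided into 2 equal shares of 1/40 among Ramiro, Octavio.
Ramiro is living and takes 1/40.
Octavio is living and takes 1/40.
Soledad is living and takes 1/20.

Beatriz 1/20; Diego 1/20; Fernando 1/5; Graciela 1/20; Ines 1/15; Lucia 1/15; Mateo 1/5; Nieves 1/20; Octavio 1/40; Ramiro 1/40; Soledad 1/20; Teodoro 1/15; Valentina 1/20; Yago 1/20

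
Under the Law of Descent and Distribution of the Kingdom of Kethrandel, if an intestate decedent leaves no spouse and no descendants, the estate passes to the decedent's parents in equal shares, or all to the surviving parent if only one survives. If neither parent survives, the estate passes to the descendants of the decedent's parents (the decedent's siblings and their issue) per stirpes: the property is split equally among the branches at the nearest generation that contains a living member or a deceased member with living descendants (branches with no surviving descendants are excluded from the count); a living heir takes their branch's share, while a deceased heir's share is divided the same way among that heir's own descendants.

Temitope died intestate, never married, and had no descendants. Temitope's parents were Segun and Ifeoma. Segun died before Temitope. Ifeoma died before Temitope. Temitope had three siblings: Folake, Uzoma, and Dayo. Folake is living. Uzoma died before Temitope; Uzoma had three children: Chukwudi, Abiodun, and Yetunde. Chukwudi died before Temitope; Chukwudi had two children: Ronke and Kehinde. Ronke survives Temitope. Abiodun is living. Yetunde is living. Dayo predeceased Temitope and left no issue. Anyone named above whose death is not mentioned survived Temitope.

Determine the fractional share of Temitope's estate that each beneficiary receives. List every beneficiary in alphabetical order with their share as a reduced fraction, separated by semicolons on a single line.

Abiodun 1/6; Folake 1/2; Kehinde 1/12; Ronke 1/12; Yetunde 1/6

Neither parent survives and there are no descendants, so the estate passes to Temitope's siblings and their issue per stirpes.
Dayo left no surviving issue, so that branch lapses and is disregarded.
The estate is divided into 2 equal shares of 1/2 among Folake, Uzoma.
Folake is living and takes 1/2.
Uzoma predeceased; the 1/2 allotted to Uzoma's branch passes to Uzoma's issue by representation.
The 1/2 is divided into 3 equal shares of 1/6 among Chukwudi, Abiodun, Yetunde.
Chukwudi predeceased; the 1/6 allotted to Chukwudi's branch passes to Chukwudi's issue by representation.
The 1/6 is divided into 2 equal shares of 1/12 among Ronke, Kehinde.
Ronke is living and takes 1/12.
Kehinde is living and takes 1/12.
Abiodun is living and takes 1/6.
Yetunde is living and takes 1/6.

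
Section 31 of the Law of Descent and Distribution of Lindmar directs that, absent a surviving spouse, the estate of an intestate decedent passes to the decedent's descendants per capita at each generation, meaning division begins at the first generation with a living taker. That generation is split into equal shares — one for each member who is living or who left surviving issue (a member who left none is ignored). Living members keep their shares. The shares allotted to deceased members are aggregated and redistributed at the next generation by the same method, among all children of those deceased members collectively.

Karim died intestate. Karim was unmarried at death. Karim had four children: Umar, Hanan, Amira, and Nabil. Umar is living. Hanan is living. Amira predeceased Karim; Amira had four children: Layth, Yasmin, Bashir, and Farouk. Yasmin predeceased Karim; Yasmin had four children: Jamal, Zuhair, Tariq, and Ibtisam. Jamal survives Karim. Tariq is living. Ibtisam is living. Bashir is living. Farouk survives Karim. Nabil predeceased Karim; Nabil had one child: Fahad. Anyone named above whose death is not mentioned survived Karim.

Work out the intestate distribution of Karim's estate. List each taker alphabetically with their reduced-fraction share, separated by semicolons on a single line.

Bashir 1/10; Fahad 1/10; Farouk 1/10; Hanan 1/4; Ibtisam 1/40; Jamal 1/40; Layth 1/10; Tariq 1/40; Umar 1/4; Zuhair 1/40

There is no surviving spouse, so the entire estate passes to Karim's descendants per capita at each generation.
At generation 1 (Umar, Hanan, Amira, Nabil) there are 4 shares of (1)/4 = 1/4 each.
Living: Umar and Hanan — each takes 1/4.
Deceased: Amira and Nabil. Their combined 1/2 is pooled and carried to generation 2.
At generation 2 (Layth, Yasmin, Bashir, Farouk, Fahad) there are 5 shares of (1/2)/5 = 1/10 each.
Living: Layth, Bashir, Farouk, and Fahad — each takes 1/10.
Deceased: Yasmin. That 1/10 share is carried to generation 3.
At generation 3 (Jamal, Zuhair, Tariq, Ibtisam) there are 4 shares of (1/10)/4 = 1/40 each.
Living: Jamal, Zuhair, Tariq, and Ibtisam — each takes 1/40.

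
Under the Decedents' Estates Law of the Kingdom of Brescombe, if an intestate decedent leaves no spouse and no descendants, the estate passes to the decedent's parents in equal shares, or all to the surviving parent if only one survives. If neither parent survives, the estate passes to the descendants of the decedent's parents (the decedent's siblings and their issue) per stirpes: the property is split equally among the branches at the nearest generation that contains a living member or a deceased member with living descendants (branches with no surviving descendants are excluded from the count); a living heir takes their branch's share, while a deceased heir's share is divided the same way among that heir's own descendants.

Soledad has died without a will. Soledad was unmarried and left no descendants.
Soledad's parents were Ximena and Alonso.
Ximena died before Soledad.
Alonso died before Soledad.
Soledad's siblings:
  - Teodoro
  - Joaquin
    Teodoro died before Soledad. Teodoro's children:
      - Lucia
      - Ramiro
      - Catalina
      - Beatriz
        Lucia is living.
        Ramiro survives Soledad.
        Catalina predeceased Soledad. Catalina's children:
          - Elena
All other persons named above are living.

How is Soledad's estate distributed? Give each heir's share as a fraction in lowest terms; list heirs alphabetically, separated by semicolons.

Neither parent survives and there are no descendants, so the estate passes to Soledad's siblings and their issue per stirpes.
The estate is divided into 2 equal shares of 1/2 among Teodoro, Joaquin.
Teodoro predeceased; the 1/2 allotted to Teodoro's branch passes to Teodoro's issue by representation.
The 1/2 is divided into 4 equal shares of 1/8 among Lucia, Ramiro, Catalina, Beatriz.
Lucia is living and takes 1/8.
Ramiro is living and takes 1/8.
Catalina predeceased; the 1/8 allotted to Catalina's branch passes to Catalina's issue by representation.
Elena is the sole taker at this level and receives the full 1/8.
Beatriz is living and takes 1/8.
Joaquin is living and takes 1/2.

Beatriz 1/8; Elena 1/8; Joaquin 1/2; Lucia 1/8; Ramiro 1/8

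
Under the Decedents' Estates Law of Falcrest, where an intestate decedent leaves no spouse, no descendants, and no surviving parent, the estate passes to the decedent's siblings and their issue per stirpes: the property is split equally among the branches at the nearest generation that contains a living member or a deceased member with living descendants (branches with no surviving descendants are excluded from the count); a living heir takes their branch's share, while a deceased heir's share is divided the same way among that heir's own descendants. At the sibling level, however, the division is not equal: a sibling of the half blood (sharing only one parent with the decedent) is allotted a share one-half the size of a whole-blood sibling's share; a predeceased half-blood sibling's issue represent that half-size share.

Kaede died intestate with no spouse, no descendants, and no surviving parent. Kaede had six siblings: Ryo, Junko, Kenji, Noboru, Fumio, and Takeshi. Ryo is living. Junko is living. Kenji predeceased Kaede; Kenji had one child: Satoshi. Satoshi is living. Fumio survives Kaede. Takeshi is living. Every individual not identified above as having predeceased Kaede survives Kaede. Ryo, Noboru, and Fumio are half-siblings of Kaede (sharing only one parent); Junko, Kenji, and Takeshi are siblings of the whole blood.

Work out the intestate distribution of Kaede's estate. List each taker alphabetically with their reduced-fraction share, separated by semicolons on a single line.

No spouse, descendants, or parent survives, so the estate passes to Kaede's siblings per stirpes.
Half-blood siblings count for one-half the weight of whole-blood siblings at the initial division.
Dividing 1 in proportion to weights (total weight 9/2): Ryo (weight 1/2) → 1/9; Junko (weight 1) → 2/9; Kenji (weight 1) → 2/9; Noboru (weight 1/2) → 1/9; Fumio (weight 1/2) → 1/9; Takeshi (weight 1) → 2/9.
Ryo is living and takes 1/9.
Junko is living and takes 2/9.
Kenji predeceased; the 2/9 allotted to Kenji's branch passes to Kenji's issue by representation.
Satoshi is the sole taker at this level and receives the full 2/9.
Noboru is living and takes 1/9.
Fumio is living and takes 1/9.
Takeshi is living and takes 2/9.

Fumio 1/9; Junko 2/9; Noboru 1/9; Ryo 1/9; Satoshi 2/9; Takeshi 2/9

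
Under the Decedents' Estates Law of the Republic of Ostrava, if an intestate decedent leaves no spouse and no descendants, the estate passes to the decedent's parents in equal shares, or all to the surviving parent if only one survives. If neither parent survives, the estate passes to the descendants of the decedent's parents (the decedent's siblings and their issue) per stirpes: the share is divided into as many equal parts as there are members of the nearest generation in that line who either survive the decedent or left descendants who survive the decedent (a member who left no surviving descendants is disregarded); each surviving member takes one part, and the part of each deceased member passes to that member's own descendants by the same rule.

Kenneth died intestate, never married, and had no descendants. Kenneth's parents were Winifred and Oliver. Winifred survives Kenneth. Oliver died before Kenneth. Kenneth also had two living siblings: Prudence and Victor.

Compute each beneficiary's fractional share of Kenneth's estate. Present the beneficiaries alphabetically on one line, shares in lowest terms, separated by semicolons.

Winifred 1

Only one parent, Winifred, survives, so Winifred takes the entire estate. The siblings take nothing because a surviving parent has priority.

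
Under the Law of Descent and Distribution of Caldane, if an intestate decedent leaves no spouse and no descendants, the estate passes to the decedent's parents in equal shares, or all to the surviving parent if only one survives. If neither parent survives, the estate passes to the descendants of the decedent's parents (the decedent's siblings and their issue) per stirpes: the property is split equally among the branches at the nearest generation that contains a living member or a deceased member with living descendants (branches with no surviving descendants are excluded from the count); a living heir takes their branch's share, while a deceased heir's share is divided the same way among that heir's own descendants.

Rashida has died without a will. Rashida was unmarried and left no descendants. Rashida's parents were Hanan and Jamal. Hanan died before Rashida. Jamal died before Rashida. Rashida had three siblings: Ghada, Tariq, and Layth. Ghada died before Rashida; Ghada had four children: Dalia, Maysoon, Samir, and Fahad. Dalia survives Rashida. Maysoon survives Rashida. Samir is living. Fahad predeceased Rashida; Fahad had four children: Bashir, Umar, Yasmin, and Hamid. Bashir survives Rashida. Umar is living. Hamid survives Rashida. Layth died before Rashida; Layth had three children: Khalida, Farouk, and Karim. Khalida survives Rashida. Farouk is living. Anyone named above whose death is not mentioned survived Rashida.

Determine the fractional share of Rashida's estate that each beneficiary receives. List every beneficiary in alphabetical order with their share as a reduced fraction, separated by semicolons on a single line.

Bashir 1/48; Dalia 1/12; Farouk 1/9; Hamid 1/48; Karim 1/9; Khalida 1/9; Maysoon 1/12; Samir 1/12; Tariq 1/3; Umar 1/48; Yasmin 1/48

Neither parent survives and there are no descendants, so the estate passes to Rashida's siblings and their issue per stirpes.
The estate is divided into 3 equal shares of 1/3 among Ghada, Tariq, Layth.
Ghada predeceased; the 1/3 allotted to Ghada's branch passes to Ghada's issue by representation.
The 1/3 is divided into 4 equal shares of 1/12 among Dalia, Maysoon, Samir, Fahad.
Dalia is living and takes 1/12.
Maysoon is living and takes 1/12.
Samir is living and takes 1/12.
Fahad predeceased; the 1/12 allotted to Fahad's branch passes to Fahad's issue by representation.
The 1/12 is divided into 4 equal shares of 1/48 among Bashir, Umar, Yasmin, Hamid.
Bashir is living and takes 1/48.
Umar is living and takes 1/48.
Yasmin is living and takes 1/48.
Hamid is living and takes 1/48.
Tariq is living and takes 1/3.
Layth predeceased; the 1/3 allotted to Layth's branch passes to Layth's issue by representation.
The 1/3 is divided into 3 equal shares of 1/9 among Khalida, Farouk, Karim.
Khalida is living and takes 1/9.
Farouk is living and takes 1/9.
Karim is living and takes 1/9.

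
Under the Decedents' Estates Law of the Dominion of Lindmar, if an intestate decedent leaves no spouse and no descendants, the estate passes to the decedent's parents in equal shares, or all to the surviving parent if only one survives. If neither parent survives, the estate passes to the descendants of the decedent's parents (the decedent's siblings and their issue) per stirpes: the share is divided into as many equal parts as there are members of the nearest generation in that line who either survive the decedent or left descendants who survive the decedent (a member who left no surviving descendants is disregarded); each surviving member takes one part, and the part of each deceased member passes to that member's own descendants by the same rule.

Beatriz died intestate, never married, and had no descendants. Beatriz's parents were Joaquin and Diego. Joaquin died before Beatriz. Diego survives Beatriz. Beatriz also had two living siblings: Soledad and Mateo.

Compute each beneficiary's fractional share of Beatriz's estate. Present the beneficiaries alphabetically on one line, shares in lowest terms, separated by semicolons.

Diego 1

Only one parent, Diego, survives, so Diego takes the entire estate. The siblings take nothing because a surviving parent has priority.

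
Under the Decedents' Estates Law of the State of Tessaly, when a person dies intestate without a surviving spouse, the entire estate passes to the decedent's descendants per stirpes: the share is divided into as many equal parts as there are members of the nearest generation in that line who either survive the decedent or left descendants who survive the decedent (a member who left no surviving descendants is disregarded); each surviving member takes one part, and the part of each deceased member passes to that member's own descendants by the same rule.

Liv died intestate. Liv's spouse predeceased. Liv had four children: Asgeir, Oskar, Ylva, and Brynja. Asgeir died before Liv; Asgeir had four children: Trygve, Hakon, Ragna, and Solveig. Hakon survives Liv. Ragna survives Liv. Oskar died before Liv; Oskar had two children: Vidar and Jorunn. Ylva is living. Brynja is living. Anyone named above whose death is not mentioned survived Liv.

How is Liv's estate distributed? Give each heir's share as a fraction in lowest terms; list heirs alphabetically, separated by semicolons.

Brynja 1/4; Hakon 1/16; Jorunn 1/8; Ragna 1/16; Solveig 1/16; Trygve 1/16; Vidar 1/8; Ylva 1/4

There is no surviving spouse, so the entire estate passes to Liv's descendants per stirpes.
The estate is divided into 4 equal shares of 1/4 among Asgeir, Oskar, Ylva, Brynja.
Asgeir predeceased; the 1/4 allotted to Asgeir's branch passes to Asgeir's issue by representation.
The 1/4 is divided into 4 equal shares of 1/16 among Trygve, Hakon, Ragna, Solveig.
Trygve is living and takes 1/16.
Hakon is living and takes 1/16.
Ragna is living and takes 1/16.
Solveig is living and takes 1/16.
Oskar predeceased; the 1/4 allotted to Oskar's branch passes to Oskar's issue by representation.
The 1/4 is divided into 2 equal shares of 1/8 among Vidar, Jorunn.
Vidar is living and takes 1/8.
Jorunn is living and takes 1/8.
Ylva is living and takes 1/4.
Brynja is living and takes 1/4.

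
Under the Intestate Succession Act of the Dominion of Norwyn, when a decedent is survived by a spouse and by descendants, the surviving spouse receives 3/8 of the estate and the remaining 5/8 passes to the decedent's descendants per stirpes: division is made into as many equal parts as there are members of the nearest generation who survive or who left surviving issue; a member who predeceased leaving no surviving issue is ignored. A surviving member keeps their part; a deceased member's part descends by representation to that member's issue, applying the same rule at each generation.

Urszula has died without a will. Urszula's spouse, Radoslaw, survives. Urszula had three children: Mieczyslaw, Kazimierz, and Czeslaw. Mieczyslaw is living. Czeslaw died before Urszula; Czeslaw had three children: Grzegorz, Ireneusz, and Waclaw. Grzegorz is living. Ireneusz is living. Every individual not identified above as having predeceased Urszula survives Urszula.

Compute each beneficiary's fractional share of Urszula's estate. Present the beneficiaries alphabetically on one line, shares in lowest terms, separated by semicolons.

Radoslaw, as surviving spouse, takes 3/8.
The remaining 5/8 passes to Urszula's descendants per stirpes.
The 5/8 is divided into 3 equal shares of 5/24 among Mieczyslaw, Kazimierz, Czeslaw.
Mieczyslaw is living and takes 5/24.
Kazimierz is living and takes 5/24.
Czeslaw predeceased; the 5/24 allotted to Czeslaw's branch passes to Czeslaw's issue by representation.
The 5/24 is divided into 3 equal shares of 5/72 among Grzegorz, Ireneusz, Waclaw.
Grzegorz is living and takes 5/72.
Ireneusz is living and takes 5/72.
Waclaw is living and takes 5/72.

Grzegorz 5/72; Ireneusz 5/72; Kazimierz 5/24; Mieczyslaw 5/24; Radoslaw 3/8; Waclaw 5/72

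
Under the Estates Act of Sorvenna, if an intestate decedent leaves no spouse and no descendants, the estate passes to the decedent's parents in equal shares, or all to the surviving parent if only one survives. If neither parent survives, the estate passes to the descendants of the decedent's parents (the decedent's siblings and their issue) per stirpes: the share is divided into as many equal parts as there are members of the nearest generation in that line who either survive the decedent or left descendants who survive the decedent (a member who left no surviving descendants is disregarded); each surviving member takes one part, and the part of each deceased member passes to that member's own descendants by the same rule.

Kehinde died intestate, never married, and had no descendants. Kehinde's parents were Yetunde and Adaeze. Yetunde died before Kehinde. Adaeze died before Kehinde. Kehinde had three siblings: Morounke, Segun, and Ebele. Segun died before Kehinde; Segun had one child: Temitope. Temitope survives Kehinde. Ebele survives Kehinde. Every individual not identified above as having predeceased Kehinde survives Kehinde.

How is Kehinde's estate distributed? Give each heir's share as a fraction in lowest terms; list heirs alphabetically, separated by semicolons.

Ebele 1/3; Morounke 1/3; Temitope 1/3

Neither parent survives and there are no descendants, so the estate passes to Kehinde's siblings and their issue per stirpes.
The estate is divided into 3 equal shares of 1/3 among Morounke, Segun, Ebele.
Morounke is living and takes 1/3.
Segun predeceased; the 1/3 allotted to Segun's branch passes to Segun's issue by representation.
Temitope is the sole taker at this level and receives the full 1/3.
Ebele is living and takes 1/3.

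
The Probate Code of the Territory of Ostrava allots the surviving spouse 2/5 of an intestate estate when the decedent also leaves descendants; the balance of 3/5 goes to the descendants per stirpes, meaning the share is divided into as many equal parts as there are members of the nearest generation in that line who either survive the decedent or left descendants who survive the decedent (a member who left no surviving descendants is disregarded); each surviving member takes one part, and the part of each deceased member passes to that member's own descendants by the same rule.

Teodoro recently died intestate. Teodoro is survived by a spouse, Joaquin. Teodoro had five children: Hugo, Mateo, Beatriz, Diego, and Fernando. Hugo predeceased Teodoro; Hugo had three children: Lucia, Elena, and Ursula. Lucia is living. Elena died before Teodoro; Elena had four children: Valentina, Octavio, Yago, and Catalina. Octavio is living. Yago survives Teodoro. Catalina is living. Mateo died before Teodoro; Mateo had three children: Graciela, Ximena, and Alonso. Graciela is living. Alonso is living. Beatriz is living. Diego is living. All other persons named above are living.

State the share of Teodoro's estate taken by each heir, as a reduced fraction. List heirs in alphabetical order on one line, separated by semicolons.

Joaquin, as surviving spouse, takes 2/5.
The remaining 3/5 passes to Teodoro's descendants per stirpes.
The 3/5 is divided into 5 equal shares of 3/25 among Hugo, Mateo, Beatriz, Diego, Fernando.
Hugo predeceased; the 3/25 allotted to Hugo's branch passes to Hugo's issue by representation.
The 3/25 is divided into 3 equal shares of 1/25 among Lucia, Elena, Ursula.
Lucia is living and takes 1/25.
Elena predeceased; the 1/25 allotted to Elena's branch passes to Elena's issue by representation.
The 1/25 is divided into 4 equal shares of 1/100 among Valentina, Octavio, Yago, Catalina.
Valentina is living and takes 1/100.
Octavio is living and takes 1/100.
Yago is living and takes 1/100.
Catalina is living and takes 1/100.
Ursula is living and takes 1/25.
Mateo predeceased; the 3/25 allotted to Mateo's branch passes to Mateo's issue by representation.
The 3/25 is divided into 3 equal shares of 1/25 among Graciela, Ximena, Alonso.
Graciela is living and takes 1/25.
Ximena is living and takes 1/25.
Alonso is living and takes 1/25.
Beatriz is living and takes 3/25.
Diego is living and takes 3/25.
Fernando is living and takes 3/25.

Alonso 1/25; Beatriz 3/25; Catalina 1/100; Diego 3/25; Fernando 3/25; Graciela 1/25; Joaquin 2/5; Lucia 1/25; Octavio 1/100; Ursula 1/25; Valentina 1/100; Ximena 1/25; Yago 1/100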